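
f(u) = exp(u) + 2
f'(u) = exp(u)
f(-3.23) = 2.04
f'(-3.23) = 0.04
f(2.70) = 16.88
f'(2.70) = 14.88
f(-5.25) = 2.01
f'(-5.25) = 0.01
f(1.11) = 5.03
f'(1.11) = 3.03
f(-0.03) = 2.97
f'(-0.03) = 0.97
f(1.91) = 8.75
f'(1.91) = 6.75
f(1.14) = 5.13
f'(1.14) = 3.13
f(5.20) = 183.27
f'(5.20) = 181.27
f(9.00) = 8105.08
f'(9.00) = 8103.08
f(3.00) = 22.09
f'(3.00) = 20.09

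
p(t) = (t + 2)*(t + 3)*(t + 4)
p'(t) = (t + 2)*(t + 3) + (t + 2)*(t + 4) + (t + 3)*(t + 4) = 3*t^2 + 18*t + 26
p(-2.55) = -0.36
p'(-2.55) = -0.39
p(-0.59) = 11.59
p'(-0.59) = 16.42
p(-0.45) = 14.03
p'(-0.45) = 18.51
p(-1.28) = 3.37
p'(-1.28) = 7.88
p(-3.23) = 0.22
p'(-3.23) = -0.84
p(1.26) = 73.05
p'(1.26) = 53.44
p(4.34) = 388.11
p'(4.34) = 160.63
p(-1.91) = 0.21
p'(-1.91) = 2.56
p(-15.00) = -1716.00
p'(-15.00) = 431.00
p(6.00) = 720.00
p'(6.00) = 242.00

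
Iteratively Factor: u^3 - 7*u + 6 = (u - 1)*(u^2 + u - 6) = (u - 1)*(u + 3)*(u - 2)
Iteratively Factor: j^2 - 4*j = (j)*(j - 4)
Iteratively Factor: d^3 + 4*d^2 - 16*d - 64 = (d - 4)*(d^2 + 8*d + 16) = (d - 4)*(d + 4)*(d + 4)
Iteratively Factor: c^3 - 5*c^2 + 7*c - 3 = (c - 3)*(c^2 - 2*c + 1) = (c - 3)*(c - 1)*(c - 1)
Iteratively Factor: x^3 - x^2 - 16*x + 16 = (x - 4)*(x^2 + 3*x - 4) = (x - 4)*(x + 4)*(x - 1)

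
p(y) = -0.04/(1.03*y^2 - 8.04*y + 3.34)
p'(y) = -0.04*(8.04 - 2.06*y)/(1.03*y^2 - 8.04*y + 3.34)^2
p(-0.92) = -0.00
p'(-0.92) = -0.00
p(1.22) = 0.01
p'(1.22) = -0.01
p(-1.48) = -0.00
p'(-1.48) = -0.00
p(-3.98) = -0.00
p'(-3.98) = -0.00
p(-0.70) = -0.00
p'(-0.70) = -0.00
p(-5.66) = -0.00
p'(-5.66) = -0.00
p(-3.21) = -0.00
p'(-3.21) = -0.00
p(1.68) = 0.01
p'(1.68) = -0.00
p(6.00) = 0.01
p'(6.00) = 0.00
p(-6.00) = -0.00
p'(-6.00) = -0.00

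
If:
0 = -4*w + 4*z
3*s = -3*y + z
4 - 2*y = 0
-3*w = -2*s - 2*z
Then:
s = -6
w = -12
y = 2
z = -12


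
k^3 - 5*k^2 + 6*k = k*(k - 3)*(k - 2)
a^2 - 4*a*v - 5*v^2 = (a - 5*v)*(a + v)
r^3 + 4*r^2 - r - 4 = (r - 1)*(r + 1)*(r + 4)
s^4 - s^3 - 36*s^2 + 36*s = s*(s - 6)*(s - 1)*(s + 6)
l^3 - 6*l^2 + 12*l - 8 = (l - 2)^3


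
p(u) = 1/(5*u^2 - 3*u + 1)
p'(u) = (3 - 10*u)/(5*u^2 - 3*u + 1)^2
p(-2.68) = 0.02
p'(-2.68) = 0.01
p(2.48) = 0.04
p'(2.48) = -0.04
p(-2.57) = 0.02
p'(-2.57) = 0.02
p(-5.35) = 0.01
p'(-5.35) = 0.00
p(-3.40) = 0.01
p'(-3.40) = 0.01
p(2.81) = 0.03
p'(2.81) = -0.02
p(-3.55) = 0.01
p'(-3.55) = 0.01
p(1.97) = 0.07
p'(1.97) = -0.08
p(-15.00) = 0.00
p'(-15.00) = 0.00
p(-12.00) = 0.00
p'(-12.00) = 0.00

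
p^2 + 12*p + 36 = (p + 6)^2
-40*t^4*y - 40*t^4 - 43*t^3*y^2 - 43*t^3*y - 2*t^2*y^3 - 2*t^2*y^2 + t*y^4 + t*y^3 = (-8*t + y)*(t + y)*(5*t + y)*(t*y + t)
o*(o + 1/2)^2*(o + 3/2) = o^4 + 5*o^3/2 + 7*o^2/4 + 3*o/8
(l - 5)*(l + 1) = l^2 - 4*l - 5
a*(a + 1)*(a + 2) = a^3 + 3*a^2 + 2*a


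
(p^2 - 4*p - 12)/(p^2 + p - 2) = (p - 6)/(p - 1)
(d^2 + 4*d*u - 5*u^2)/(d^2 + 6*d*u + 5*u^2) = (d - u)/(d + u)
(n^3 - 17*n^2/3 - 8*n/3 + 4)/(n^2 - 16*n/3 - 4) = (3*n^2 + n - 2)/(3*n + 2)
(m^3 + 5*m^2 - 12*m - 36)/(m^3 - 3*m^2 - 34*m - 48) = (m^2 + 3*m - 18)/(m^2 - 5*m - 24)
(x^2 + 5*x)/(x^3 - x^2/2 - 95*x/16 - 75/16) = 16*x*(x + 5)/(16*x^3 - 8*x^2 - 95*x - 75)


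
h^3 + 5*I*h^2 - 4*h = h*(h + I)*(h + 4*I)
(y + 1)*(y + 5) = y^2 + 6*y + 5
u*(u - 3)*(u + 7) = u^3 + 4*u^2 - 21*u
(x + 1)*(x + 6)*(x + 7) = x^3 + 14*x^2 + 55*x + 42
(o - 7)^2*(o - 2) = o^3 - 16*o^2 + 77*o - 98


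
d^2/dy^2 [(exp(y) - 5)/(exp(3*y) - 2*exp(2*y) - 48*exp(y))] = (4*exp(5*y) - 51*exp(4*y) + 306*exp(3*y) + 304*exp(2*y) - 1440*exp(y) - 11520)*exp(-y)/(exp(6*y) - 6*exp(5*y) - 132*exp(4*y) + 568*exp(3*y) + 6336*exp(2*y) - 13824*exp(y) - 110592)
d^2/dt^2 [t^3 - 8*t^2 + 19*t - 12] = 6*t - 16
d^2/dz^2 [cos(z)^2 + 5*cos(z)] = -5*cos(z) - 2*cos(2*z)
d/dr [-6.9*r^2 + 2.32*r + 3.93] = 2.32 - 13.8*r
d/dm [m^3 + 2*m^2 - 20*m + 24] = 3*m^2 + 4*m - 20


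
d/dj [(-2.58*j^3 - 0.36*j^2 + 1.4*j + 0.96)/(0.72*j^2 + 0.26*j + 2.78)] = (-1.8576*j^4 - 1.3416*j^3 - 22.6188*j^2 - 3.384*j + 3.6424)/(0.5184*j^4 + 0.3744*j^3 + 4.0708*j^2 + 1.4456*j + 7.7284)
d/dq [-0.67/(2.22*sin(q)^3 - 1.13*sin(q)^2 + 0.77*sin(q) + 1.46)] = (4.4622*sin(q)^2 - 1.5142*sin(q) + 0.5159)*cos(q)/(2.22*sin(q)^3 - 1.13*sin(q)^2 + 0.77*sin(q) + 1.46)^2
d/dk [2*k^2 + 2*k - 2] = 4*k + 2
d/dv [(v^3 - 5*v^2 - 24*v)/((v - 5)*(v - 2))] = (v^4 - 14*v^3 + 89*v^2 - 100*v - 240)/(v^4 - 14*v^3 + 69*v^2 - 140*v + 100)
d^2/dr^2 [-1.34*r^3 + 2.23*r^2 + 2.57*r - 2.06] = 4.46 - 8.04*r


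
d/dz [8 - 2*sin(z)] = -2*cos(z)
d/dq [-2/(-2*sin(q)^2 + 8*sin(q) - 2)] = 2*(2 - sin(q))*cos(q)/(sin(q)^2 - 4*sin(q) + 1)^2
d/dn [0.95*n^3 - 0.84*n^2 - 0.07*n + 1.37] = 2.85*n^2 - 1.68*n - 0.07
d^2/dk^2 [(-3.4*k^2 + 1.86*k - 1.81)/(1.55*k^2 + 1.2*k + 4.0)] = (21.5853*k^3 + 100.38885*k^2 - 89.3916*k - 109.4248)/(3.723875*k^6 + 8.649*k^5 + 35.526*k^4 + 46.368*k^3 + 91.68*k^2 + 57.6*k + 64.0)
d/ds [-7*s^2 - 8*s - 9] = -14*s - 8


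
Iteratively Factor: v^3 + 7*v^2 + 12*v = (v + 3)*(v^2 + 4*v) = (v + 3)*(v + 4)*(v)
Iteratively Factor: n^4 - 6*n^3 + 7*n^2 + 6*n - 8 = (n - 4)*(n^3 - 2*n^2 - n + 2) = (n - 4)*(n - 2)*(n^2 - 1) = (n - 4)*(n - 2)*(n - 1)*(n + 1)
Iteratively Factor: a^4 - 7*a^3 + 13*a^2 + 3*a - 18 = (a - 2)*(a^3 - 5*a^2 + 3*a + 9) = (a - 2)*(a + 1)*(a^2 - 6*a + 9) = (a - 3)*(a - 2)*(a + 1)*(a - 3)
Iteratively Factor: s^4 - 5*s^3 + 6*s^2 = (s - 3)*(s^3 - 2*s^2) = s*(s - 3)*(s^2 - 2*s) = s*(s - 3)*(s - 2)*(s)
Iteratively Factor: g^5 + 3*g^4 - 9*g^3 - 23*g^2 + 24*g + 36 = (g + 3)*(g^4 - 9*g^2 + 4*g + 12) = (g + 1)*(g + 3)*(g^3 - g^2 - 8*g + 12) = (g + 1)*(g + 3)^2*(g^2 - 4*g + 4) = (g - 2)*(g + 1)*(g + 3)^2*(g - 2)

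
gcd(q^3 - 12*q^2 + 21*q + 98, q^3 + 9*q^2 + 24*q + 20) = q + 2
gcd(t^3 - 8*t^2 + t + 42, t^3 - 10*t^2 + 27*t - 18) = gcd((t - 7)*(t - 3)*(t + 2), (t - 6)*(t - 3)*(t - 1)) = t - 3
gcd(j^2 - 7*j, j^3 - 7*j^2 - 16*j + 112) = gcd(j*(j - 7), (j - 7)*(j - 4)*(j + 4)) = j - 7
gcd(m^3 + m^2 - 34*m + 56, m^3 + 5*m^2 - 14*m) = m^2 + 5*m - 14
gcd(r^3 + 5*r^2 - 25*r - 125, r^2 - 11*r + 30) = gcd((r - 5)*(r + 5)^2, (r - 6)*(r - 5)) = r - 5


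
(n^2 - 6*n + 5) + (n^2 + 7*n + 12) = 2*n^2 + n + 17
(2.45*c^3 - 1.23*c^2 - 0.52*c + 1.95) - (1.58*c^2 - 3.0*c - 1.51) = 2.45*c^3 - 2.81*c^2 + 2.48*c + 3.46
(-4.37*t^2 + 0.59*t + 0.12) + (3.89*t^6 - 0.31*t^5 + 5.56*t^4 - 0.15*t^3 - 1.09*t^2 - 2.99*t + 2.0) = 3.89*t^6 - 0.31*t^5 + 5.56*t^4 - 0.15*t^3 - 5.46*t^2 - 2.4*t + 2.12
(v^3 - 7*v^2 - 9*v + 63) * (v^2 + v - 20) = v^5 - 6*v^4 - 36*v^3 + 194*v^2 + 243*v - 1260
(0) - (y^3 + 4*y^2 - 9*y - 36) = -y^3 - 4*y^2 + 9*y + 36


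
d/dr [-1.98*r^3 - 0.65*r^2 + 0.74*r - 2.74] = -5.94*r^2 - 1.3*r + 0.74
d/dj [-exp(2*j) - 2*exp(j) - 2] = -2*(exp(j) + 1)*exp(j)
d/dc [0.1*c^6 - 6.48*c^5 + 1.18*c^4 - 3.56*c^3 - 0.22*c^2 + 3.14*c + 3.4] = 0.6*c^5 - 32.4*c^4 + 4.72*c^3 - 10.68*c^2 - 0.44*c + 3.14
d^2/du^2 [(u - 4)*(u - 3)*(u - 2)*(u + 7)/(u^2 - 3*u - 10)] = 2*(u^6 - 9*u^5 - 3*u^4 + 249*u^3 - 1194*u^2 + 5652*u - 11632)/(u^6 - 9*u^5 - 3*u^4 + 153*u^3 + 30*u^2 - 900*u - 1000)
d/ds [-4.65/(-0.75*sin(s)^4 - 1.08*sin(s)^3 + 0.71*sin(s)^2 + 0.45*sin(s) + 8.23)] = (-13.95*sin(s)^3 - 15.066*sin(s)^2 + 6.603*sin(s) + 2.0925)*cos(s)/(-0.75*sin(s)^4 - 1.08*sin(s)^3 + 0.71*sin(s)^2 + 0.45*sin(s) + 8.23)^2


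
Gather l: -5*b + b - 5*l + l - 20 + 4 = -4*b - 4*l - 16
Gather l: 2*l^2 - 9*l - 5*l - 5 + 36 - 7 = 2*l^2 - 14*l + 24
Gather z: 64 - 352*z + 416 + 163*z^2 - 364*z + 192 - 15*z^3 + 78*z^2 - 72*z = -15*z^3 + 241*z^2 - 788*z + 672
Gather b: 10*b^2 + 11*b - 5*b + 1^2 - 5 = 10*b^2 + 6*b - 4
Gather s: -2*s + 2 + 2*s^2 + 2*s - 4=2*s^2 - 2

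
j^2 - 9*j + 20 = (j - 5)*(j - 4)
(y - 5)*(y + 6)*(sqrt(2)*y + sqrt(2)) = sqrt(2)*y^3 + 2*sqrt(2)*y^2 - 29*sqrt(2)*y - 30*sqrt(2)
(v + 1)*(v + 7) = v^2 + 8*v + 7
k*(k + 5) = k^2 + 5*k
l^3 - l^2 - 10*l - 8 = (l - 4)*(l + 1)*(l + 2)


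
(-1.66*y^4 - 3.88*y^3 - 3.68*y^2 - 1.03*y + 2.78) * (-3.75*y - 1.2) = 6.225*y^5 + 16.542*y^4 + 18.456*y^3 + 8.2785*y^2 - 9.189*y - 3.336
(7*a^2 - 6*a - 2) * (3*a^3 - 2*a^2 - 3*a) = 21*a^5 - 32*a^4 - 15*a^3 + 22*a^2 + 6*a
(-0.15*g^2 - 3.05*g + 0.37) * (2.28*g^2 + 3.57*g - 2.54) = -0.342*g^4 - 7.4895*g^3 - 9.6639*g^2 + 9.0679*g - 0.9398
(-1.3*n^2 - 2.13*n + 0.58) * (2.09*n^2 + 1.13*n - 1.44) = -2.717*n^4 - 5.9207*n^3 + 0.6773*n^2 + 3.7226*n - 0.8352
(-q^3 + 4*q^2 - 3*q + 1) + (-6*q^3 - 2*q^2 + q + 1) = -7*q^3 + 2*q^2 - 2*q + 2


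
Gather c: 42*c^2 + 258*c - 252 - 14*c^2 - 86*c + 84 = 28*c^2 + 172*c - 168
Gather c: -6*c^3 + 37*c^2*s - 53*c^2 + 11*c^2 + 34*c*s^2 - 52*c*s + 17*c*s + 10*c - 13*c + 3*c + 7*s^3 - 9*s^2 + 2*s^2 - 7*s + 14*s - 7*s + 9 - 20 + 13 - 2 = -6*c^3 + c^2*(37*s - 42) + c*(34*s^2 - 35*s) + 7*s^3 - 7*s^2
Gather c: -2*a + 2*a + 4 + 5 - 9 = 0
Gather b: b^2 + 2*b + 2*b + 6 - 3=b^2 + 4*b + 3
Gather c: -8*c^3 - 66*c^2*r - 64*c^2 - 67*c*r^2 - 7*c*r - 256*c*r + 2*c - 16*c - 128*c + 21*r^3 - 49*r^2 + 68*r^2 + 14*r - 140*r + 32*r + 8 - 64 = -8*c^3 + c^2*(-66*r - 64) + c*(-67*r^2 - 263*r - 142) + 21*r^3 + 19*r^2 - 94*r - 56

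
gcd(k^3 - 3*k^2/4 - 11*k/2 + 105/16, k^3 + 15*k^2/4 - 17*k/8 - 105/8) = k^2 + 3*k/4 - 35/8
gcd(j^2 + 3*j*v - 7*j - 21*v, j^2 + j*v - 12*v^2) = 1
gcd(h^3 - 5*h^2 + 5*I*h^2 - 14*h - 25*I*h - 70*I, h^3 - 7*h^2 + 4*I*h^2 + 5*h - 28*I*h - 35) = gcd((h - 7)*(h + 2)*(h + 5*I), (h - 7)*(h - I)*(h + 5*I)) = h^2 + h*(-7 + 5*I) - 35*I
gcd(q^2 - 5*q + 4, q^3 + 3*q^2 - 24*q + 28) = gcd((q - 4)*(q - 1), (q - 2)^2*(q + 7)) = 1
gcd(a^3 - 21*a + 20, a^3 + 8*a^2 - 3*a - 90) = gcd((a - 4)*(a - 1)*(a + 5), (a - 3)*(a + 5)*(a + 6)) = a + 5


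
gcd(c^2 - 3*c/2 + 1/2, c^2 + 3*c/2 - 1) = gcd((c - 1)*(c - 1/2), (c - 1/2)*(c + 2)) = c - 1/2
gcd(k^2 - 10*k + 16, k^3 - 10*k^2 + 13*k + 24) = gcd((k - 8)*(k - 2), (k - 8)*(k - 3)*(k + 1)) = k - 8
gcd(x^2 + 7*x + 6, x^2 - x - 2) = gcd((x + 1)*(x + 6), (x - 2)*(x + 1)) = x + 1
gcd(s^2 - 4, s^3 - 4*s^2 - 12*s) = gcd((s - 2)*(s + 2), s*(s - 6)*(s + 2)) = s + 2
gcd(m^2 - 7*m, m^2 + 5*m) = m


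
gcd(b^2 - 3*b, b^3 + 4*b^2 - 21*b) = b^2 - 3*b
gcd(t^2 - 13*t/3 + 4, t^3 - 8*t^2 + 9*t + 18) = t - 3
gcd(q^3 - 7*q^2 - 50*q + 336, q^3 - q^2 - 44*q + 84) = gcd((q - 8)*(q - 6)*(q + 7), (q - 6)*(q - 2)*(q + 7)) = q^2 + q - 42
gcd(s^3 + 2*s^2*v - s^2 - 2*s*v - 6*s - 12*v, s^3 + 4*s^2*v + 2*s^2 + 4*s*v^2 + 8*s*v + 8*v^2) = s^2 + 2*s*v + 2*s + 4*v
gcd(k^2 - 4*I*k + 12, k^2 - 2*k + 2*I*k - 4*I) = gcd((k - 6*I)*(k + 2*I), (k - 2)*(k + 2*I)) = k + 2*I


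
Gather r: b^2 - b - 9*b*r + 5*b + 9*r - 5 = b^2 + 4*b + r*(9 - 9*b) - 5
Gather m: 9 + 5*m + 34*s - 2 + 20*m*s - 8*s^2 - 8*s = m*(20*s + 5) - 8*s^2 + 26*s + 7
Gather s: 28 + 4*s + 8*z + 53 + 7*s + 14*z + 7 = 11*s + 22*z + 88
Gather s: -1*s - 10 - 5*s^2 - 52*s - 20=-5*s^2 - 53*s - 30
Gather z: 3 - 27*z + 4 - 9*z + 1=8 - 36*z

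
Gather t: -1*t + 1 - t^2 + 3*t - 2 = -t^2 + 2*t - 1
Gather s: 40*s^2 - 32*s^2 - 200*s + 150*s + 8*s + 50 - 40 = 8*s^2 - 42*s + 10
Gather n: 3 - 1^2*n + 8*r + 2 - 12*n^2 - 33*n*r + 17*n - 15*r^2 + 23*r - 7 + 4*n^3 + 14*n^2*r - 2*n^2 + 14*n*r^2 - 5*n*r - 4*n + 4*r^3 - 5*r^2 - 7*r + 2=4*n^3 + n^2*(14*r - 14) + n*(14*r^2 - 38*r + 12) + 4*r^3 - 20*r^2 + 24*r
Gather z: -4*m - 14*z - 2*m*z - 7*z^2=-4*m - 7*z^2 + z*(-2*m - 14)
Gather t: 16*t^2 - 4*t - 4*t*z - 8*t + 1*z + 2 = 16*t^2 + t*(-4*z - 12) + z + 2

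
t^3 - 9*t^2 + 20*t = t*(t - 5)*(t - 4)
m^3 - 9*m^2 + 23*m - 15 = (m - 5)*(m - 3)*(m - 1)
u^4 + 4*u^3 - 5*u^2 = u^2*(u - 1)*(u + 5)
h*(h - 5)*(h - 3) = h^3 - 8*h^2 + 15*h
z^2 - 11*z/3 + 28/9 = (z - 7/3)*(z - 4/3)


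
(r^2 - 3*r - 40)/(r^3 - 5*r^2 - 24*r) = (r + 5)/(r*(r + 3))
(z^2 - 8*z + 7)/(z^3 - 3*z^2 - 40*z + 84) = (z - 1)/(z^2 + 4*z - 12)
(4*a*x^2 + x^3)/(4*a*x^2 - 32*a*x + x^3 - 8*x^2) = x/(x - 8)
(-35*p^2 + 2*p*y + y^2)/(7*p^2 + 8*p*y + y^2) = (-5*p + y)/(p + y)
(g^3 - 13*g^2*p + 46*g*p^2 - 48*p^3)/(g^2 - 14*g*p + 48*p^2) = (-g^2 + 5*g*p - 6*p^2)/(-g + 6*p)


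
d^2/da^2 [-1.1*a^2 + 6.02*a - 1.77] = -2.20000000000000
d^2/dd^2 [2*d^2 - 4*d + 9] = 4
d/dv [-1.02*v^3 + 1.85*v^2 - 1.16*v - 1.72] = -3.06*v^2 + 3.7*v - 1.16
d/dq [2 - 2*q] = -2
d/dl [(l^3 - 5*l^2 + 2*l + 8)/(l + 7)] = 2*(l^3 + 8*l^2 - 35*l + 3)/(l^2 + 14*l + 49)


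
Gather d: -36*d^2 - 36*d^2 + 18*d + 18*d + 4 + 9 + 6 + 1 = -72*d^2 + 36*d + 20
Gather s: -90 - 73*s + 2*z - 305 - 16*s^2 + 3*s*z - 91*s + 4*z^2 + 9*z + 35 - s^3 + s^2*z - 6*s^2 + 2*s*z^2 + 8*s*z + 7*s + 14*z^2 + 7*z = -s^3 + s^2*(z - 22) + s*(2*z^2 + 11*z - 157) + 18*z^2 + 18*z - 360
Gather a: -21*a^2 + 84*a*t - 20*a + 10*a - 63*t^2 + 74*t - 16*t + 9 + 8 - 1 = -21*a^2 + a*(84*t - 10) - 63*t^2 + 58*t + 16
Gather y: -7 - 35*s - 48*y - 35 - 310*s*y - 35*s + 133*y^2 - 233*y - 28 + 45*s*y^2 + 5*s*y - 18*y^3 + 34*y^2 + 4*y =-70*s - 18*y^3 + y^2*(45*s + 167) + y*(-305*s - 277) - 70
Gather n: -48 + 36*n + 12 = 36*n - 36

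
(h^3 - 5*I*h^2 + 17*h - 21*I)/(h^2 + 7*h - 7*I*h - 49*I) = (h^2 + 2*I*h + 3)/(h + 7)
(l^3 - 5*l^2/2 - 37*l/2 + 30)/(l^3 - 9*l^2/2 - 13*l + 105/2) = (2*l^2 + 5*l - 12)/(2*l^2 + l - 21)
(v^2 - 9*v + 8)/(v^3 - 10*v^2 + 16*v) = (v - 1)/(v*(v - 2))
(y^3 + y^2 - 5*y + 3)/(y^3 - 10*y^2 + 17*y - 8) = (y + 3)/(y - 8)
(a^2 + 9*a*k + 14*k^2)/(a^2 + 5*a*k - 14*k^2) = (a + 2*k)/(a - 2*k)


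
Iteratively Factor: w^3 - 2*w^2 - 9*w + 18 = (w - 3)*(w^2 + w - 6) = (w - 3)*(w - 2)*(w + 3)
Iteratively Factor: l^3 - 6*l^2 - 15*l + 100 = (l - 5)*(l^2 - l - 20) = (l - 5)^2*(l + 4)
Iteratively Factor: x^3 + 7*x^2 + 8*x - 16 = (x + 4)*(x^2 + 3*x - 4) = (x - 1)*(x + 4)*(x + 4)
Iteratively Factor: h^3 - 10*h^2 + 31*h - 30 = (h - 5)*(h^2 - 5*h + 6) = (h - 5)*(h - 3)*(h - 2)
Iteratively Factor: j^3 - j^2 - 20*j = (j)*(j^2 - j - 20) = j*(j - 5)*(j + 4)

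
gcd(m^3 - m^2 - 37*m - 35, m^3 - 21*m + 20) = m + 5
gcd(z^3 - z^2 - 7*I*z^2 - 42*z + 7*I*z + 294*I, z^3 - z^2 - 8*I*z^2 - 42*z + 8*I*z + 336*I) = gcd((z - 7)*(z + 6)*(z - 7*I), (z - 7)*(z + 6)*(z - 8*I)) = z^2 - z - 42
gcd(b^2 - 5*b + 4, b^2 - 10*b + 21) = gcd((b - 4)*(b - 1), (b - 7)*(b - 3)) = 1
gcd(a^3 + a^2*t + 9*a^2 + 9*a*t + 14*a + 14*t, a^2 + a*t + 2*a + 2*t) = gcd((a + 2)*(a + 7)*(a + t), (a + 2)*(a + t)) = a^2 + a*t + 2*a + 2*t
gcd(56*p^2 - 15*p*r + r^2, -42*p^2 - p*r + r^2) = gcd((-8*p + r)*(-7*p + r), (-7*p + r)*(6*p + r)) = 7*p - r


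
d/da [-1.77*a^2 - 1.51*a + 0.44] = -3.54*a - 1.51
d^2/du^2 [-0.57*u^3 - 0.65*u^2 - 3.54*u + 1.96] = -3.42*u - 1.3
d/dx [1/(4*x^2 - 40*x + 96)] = (5 - x)/(2*(x^2 - 10*x + 24)^2)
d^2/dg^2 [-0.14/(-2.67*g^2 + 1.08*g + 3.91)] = (1.996092*g^2 - 0.807408*g - 0.14*(5.34*g - 1.08)*(10.68*g - 2.16) - 2.923116)/(-2.67*g^2 + 1.08*g + 3.91)^3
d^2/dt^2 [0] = 0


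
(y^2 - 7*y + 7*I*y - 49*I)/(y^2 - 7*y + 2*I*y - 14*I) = (y + 7*I)/(y + 2*I)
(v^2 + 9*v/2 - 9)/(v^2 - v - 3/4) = 2*(v + 6)/(2*v + 1)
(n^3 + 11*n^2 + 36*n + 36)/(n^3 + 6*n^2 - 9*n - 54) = (n + 2)/(n - 3)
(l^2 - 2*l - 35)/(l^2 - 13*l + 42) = (l + 5)/(l - 6)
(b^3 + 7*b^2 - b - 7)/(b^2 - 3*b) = (b^3 + 7*b^2 - b - 7)/(b*(b - 3))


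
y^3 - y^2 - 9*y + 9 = (y - 3)*(y - 1)*(y + 3)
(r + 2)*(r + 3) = r^2 + 5*r + 6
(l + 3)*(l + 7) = l^2 + 10*l + 21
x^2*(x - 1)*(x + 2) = x^4 + x^3 - 2*x^2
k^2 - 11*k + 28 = (k - 7)*(k - 4)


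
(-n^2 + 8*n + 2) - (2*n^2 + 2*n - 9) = -3*n^2 + 6*n + 11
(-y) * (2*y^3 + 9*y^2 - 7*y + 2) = -2*y^4 - 9*y^3 + 7*y^2 - 2*y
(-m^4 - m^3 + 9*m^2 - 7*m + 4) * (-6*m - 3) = 6*m^5 + 9*m^4 - 51*m^3 + 15*m^2 - 3*m - 12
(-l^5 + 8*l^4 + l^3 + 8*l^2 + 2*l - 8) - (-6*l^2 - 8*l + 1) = -l^5 + 8*l^4 + l^3 + 14*l^2 + 10*l - 9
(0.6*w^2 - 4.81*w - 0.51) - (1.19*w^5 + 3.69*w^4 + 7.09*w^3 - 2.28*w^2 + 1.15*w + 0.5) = -1.19*w^5 - 3.69*w^4 - 7.09*w^3 + 2.88*w^2 - 5.96*w - 1.01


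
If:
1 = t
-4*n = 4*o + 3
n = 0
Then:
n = 0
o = -3/4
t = 1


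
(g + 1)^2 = g^2 + 2*g + 1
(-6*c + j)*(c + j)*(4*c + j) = -24*c^3 - 26*c^2*j - c*j^2 + j^3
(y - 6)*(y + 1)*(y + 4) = y^3 - y^2 - 26*y - 24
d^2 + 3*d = d*(d + 3)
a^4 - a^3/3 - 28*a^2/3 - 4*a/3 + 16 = (a - 3)*(a - 4/3)*(a + 2)^2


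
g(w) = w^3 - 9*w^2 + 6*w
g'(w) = 3*w^2 - 18*w + 6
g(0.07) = 0.38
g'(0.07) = 4.75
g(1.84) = -13.20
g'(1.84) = -16.96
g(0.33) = 1.04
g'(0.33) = 0.39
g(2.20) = -19.71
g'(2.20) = -19.08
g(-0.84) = -11.98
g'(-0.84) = 23.24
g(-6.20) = -621.49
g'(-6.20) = 232.92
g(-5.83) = -539.04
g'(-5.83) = 212.91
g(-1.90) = -50.75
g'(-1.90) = 51.03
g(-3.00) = -126.00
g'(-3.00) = 87.00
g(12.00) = 504.00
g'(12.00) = 222.00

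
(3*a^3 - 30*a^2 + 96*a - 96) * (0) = 0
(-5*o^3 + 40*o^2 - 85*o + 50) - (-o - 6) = -5*o^3 + 40*o^2 - 84*o + 56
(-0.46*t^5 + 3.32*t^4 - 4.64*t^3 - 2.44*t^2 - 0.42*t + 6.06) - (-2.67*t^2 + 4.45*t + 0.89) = -0.46*t^5 + 3.32*t^4 - 4.64*t^3 + 0.23*t^2 - 4.87*t + 5.17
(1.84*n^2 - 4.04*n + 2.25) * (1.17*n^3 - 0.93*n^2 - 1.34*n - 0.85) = 2.1528*n^5 - 6.438*n^4 + 3.9241*n^3 + 1.7571*n^2 + 0.419*n - 1.9125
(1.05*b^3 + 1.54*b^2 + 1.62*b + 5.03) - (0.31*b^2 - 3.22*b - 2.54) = 1.05*b^3 + 1.23*b^2 + 4.84*b + 7.57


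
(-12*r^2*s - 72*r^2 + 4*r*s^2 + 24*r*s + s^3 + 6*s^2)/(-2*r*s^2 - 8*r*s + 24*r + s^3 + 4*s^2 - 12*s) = (6*r + s)/(s - 2)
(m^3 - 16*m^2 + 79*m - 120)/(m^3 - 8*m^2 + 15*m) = (m - 8)/m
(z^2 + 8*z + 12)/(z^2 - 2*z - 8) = (z + 6)/(z - 4)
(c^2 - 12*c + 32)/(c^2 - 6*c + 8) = (c - 8)/(c - 2)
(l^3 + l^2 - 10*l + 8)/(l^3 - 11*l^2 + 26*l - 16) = (l + 4)/(l - 8)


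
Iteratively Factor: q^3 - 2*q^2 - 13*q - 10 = (q + 1)*(q^2 - 3*q - 10) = (q + 1)*(q + 2)*(q - 5)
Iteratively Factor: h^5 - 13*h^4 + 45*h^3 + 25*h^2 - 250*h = (h - 5)*(h^4 - 8*h^3 + 5*h^2 + 50*h) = (h - 5)*(h + 2)*(h^3 - 10*h^2 + 25*h) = h*(h - 5)*(h + 2)*(h^2 - 10*h + 25) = h*(h - 5)^2*(h + 2)*(h - 5)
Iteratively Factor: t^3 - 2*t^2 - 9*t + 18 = (t + 3)*(t^2 - 5*t + 6) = (t - 3)*(t + 3)*(t - 2)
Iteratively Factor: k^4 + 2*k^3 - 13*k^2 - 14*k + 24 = (k + 2)*(k^3 - 13*k + 12) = (k - 1)*(k + 2)*(k^2 + k - 12) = (k - 3)*(k - 1)*(k + 2)*(k + 4)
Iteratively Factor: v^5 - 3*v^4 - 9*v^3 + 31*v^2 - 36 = (v - 3)*(v^4 - 9*v^2 + 4*v + 12) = (v - 3)*(v - 2)*(v^3 + 2*v^2 - 5*v - 6) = (v - 3)*(v - 2)*(v + 1)*(v^2 + v - 6) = (v - 3)*(v - 2)*(v + 1)*(v + 3)*(v - 2)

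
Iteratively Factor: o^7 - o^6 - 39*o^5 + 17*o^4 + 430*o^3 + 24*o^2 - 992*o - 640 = (o - 2)*(o^6 + o^5 - 37*o^4 - 57*o^3 + 316*o^2 + 656*o + 320) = (o - 5)*(o - 2)*(o^5 + 6*o^4 - 7*o^3 - 92*o^2 - 144*o - 64) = (o - 5)*(o - 2)*(o + 4)*(o^4 + 2*o^3 - 15*o^2 - 32*o - 16) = (o - 5)*(o - 2)*(o + 1)*(o + 4)*(o^3 + o^2 - 16*o - 16) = (o - 5)*(o - 2)*(o + 1)*(o + 4)^2*(o^2 - 3*o - 4) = (o - 5)*(o - 2)*(o + 1)^2*(o + 4)^2*(o - 4)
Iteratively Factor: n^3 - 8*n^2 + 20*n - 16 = (n - 2)*(n^2 - 6*n + 8) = (n - 2)^2*(n - 4)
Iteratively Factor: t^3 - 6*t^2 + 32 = (t - 4)*(t^2 - 2*t - 8) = (t - 4)^2*(t + 2)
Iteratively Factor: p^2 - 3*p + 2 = (p - 2)*(p - 1)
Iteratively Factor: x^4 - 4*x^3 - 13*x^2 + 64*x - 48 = (x - 4)*(x^3 - 13*x + 12) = (x - 4)*(x + 4)*(x^2 - 4*x + 3) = (x - 4)*(x - 1)*(x + 4)*(x - 3)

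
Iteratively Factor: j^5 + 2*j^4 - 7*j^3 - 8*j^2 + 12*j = (j - 1)*(j^4 + 3*j^3 - 4*j^2 - 12*j) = (j - 2)*(j - 1)*(j^3 + 5*j^2 + 6*j) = j*(j - 2)*(j - 1)*(j^2 + 5*j + 6) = j*(j - 2)*(j - 1)*(j + 3)*(j + 2)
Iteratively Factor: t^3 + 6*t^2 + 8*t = (t + 4)*(t^2 + 2*t) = t*(t + 4)*(t + 2)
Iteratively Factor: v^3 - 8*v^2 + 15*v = (v - 3)*(v^2 - 5*v) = (v - 5)*(v - 3)*(v)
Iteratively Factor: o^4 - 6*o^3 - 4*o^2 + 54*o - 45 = (o - 1)*(o^3 - 5*o^2 - 9*o + 45) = (o - 3)*(o - 1)*(o^2 - 2*o - 15) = (o - 3)*(o - 1)*(o + 3)*(o - 5)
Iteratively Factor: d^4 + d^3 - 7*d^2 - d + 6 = (d - 1)*(d^3 + 2*d^2 - 5*d - 6) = (d - 1)*(d + 1)*(d^2 + d - 6) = (d - 1)*(d + 1)*(d + 3)*(d - 2)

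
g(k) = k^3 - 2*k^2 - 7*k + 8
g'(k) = 3*k^2 - 4*k - 7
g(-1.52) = 10.51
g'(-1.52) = 6.01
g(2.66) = -5.95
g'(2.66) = 3.59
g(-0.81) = 11.83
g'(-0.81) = -1.79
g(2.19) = -6.42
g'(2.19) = -1.37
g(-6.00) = -238.00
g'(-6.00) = 125.00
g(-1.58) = 10.12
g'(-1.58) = 6.81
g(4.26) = 19.19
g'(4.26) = 30.40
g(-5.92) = -228.13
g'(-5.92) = 121.82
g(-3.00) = -16.00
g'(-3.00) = 32.00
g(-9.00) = -820.00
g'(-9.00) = 272.00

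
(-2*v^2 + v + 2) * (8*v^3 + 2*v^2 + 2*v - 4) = -16*v^5 + 4*v^4 + 14*v^3 + 14*v^2 - 8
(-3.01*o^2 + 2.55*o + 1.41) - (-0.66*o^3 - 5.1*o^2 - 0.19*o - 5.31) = 0.66*o^3 + 2.09*o^2 + 2.74*o + 6.72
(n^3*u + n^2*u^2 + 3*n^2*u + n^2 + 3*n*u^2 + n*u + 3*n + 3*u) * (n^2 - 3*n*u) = n^5*u - 2*n^4*u^2 + 3*n^4*u + n^4 - 3*n^3*u^3 - 6*n^3*u^2 - 2*n^3*u + 3*n^3 - 9*n^2*u^3 - 3*n^2*u^2 - 6*n^2*u - 9*n*u^2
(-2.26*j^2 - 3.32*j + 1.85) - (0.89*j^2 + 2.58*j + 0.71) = -3.15*j^2 - 5.9*j + 1.14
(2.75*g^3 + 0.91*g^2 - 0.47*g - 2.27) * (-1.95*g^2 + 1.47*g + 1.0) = -5.3625*g^5 + 2.268*g^4 + 5.0042*g^3 + 4.6456*g^2 - 3.8069*g - 2.27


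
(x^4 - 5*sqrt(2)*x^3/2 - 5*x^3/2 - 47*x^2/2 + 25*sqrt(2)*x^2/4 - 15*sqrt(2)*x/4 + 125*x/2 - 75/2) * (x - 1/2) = x^5 - 5*sqrt(2)*x^4/2 - 3*x^4 - 89*x^3/4 + 15*sqrt(2)*x^3/2 - 55*sqrt(2)*x^2/8 + 297*x^2/4 - 275*x/4 + 15*sqrt(2)*x/8 + 75/4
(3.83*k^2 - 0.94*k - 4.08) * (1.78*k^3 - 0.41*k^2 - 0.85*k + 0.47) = 6.8174*k^5 - 3.2435*k^4 - 10.1325*k^3 + 4.2719*k^2 + 3.0262*k - 1.9176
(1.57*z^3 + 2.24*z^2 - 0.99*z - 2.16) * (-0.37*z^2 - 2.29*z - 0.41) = -0.5809*z^5 - 4.4241*z^4 - 5.407*z^3 + 2.1479*z^2 + 5.3523*z + 0.8856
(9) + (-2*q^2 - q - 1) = -2*q^2 - q + 8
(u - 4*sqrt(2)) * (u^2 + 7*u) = u^3 - 4*sqrt(2)*u^2 + 7*u^2 - 28*sqrt(2)*u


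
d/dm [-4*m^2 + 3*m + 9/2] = 3 - 8*m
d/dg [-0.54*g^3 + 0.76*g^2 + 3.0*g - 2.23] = -1.62*g^2 + 1.52*g + 3.0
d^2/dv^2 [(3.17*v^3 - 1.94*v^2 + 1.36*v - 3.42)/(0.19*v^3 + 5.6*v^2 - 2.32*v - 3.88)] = (-6.885828*v^6 + 8.67859199999987*v^5 + 30.112872*v^4 + 129.72472*v^3 - 704.134368*v^2 + 715.103664*v - 268.33056)/(0.006859*v^9 + 0.60648*v^8 + 17.623944*v^7 + 160.384916*v^6 - 239.967552*v^5 - 264.344256*v^4 + 298.5476*v^3 + 190.262784*v^2 - 104.778624*v - 58.411072)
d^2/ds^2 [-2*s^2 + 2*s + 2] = -4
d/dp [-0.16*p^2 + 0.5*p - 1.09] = 0.5 - 0.32*p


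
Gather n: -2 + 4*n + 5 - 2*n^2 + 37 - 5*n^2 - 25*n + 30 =-7*n^2 - 21*n + 70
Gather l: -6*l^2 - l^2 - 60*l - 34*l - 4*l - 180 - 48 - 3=-7*l^2 - 98*l - 231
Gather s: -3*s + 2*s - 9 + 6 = -s - 3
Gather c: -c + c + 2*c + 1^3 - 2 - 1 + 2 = 2*c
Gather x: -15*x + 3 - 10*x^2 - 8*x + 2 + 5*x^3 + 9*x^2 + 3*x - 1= 5*x^3 - x^2 - 20*x + 4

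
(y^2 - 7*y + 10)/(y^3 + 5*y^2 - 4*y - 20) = (y - 5)/(y^2 + 7*y + 10)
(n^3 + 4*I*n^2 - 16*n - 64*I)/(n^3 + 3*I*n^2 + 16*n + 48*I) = (n^2 - 16)/(n^2 - I*n + 12)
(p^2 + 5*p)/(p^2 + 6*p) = (p + 5)/(p + 6)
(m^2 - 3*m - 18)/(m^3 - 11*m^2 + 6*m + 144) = 1/(m - 8)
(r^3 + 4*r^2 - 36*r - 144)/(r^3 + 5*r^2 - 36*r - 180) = (r + 4)/(r + 5)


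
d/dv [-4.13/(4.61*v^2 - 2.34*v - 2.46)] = (38.0786*v - 9.6642)/(-4.61*v^2 + 2.34*v + 2.46)^2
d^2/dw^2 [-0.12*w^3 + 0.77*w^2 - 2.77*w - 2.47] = 1.54 - 0.72*w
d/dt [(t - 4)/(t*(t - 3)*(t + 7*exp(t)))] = (t*(4 - t)*(t + 7*exp(t)) - t*(t - 4)*(t - 3)*(7*exp(t) + 1) + t*(t - 3)*(t + 7*exp(t)) + (4 - t)*(t - 3)*(t + 7*exp(t)))/(t^2*(t - 3)^2*(t + 7*exp(t))^2)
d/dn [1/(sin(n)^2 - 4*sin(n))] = 2*(2 - sin(n))*cos(n)/((sin(n) - 4)^2*sin(n)^2)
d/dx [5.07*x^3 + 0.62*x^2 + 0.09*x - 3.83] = 15.21*x^2 + 1.24*x + 0.09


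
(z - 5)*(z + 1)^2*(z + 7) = z^4 + 4*z^3 - 30*z^2 - 68*z - 35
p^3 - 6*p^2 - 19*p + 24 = (p - 8)*(p - 1)*(p + 3)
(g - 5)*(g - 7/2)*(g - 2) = g^3 - 21*g^2/2 + 69*g/2 - 35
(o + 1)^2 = o^2 + 2*o + 1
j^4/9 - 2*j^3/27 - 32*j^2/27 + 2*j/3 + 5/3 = (j/3 + 1/3)*(j/3 + 1)*(j - 3)*(j - 5/3)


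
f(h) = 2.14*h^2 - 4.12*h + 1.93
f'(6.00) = 21.56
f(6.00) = 54.25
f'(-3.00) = -16.96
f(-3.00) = 33.55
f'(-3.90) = -20.81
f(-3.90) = 50.55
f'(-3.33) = -18.37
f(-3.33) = 39.38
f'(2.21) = 5.34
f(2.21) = 3.28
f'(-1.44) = -10.28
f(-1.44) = 12.30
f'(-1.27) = -9.56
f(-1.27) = 10.61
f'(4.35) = 14.50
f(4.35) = 24.50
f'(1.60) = 2.73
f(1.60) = 0.82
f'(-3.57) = -19.40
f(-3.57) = 43.91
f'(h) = 4.28*h - 4.12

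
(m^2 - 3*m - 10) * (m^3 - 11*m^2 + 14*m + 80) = m^5 - 14*m^4 + 37*m^3 + 148*m^2 - 380*m - 800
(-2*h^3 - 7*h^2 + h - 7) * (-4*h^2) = 8*h^5 + 28*h^4 - 4*h^3 + 28*h^2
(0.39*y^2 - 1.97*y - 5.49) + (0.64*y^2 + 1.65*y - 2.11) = 1.03*y^2 - 0.32*y - 7.6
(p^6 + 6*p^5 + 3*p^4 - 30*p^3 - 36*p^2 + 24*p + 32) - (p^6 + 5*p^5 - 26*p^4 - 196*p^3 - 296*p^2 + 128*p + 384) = p^5 + 29*p^4 + 166*p^3 + 260*p^2 - 104*p - 352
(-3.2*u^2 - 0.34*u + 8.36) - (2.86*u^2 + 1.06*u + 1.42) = -6.06*u^2 - 1.4*u + 6.94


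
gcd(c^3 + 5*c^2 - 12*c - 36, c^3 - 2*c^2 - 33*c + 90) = c^2 + 3*c - 18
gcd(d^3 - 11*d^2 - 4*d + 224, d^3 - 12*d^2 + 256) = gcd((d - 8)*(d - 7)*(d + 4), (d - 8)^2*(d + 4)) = d^2 - 4*d - 32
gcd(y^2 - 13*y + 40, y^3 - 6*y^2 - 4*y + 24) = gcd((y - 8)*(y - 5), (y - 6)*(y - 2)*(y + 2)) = 1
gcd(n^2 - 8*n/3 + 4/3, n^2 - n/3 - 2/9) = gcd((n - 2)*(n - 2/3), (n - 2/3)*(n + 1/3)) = n - 2/3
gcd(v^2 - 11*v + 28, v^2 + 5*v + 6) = 1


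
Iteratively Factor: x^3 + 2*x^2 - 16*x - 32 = (x + 4)*(x^2 - 2*x - 8) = (x - 4)*(x + 4)*(x + 2)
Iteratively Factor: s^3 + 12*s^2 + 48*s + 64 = (s + 4)*(s^2 + 8*s + 16) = (s + 4)^2*(s + 4)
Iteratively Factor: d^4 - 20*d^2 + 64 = (d + 4)*(d^3 - 4*d^2 - 4*d + 16) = (d + 2)*(d + 4)*(d^2 - 6*d + 8) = (d - 4)*(d + 2)*(d + 4)*(d - 2)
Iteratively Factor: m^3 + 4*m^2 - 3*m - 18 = (m + 3)*(m^2 + m - 6) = (m + 3)^2*(m - 2)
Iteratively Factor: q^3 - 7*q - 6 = (q + 1)*(q^2 - q - 6) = (q + 1)*(q + 2)*(q - 3)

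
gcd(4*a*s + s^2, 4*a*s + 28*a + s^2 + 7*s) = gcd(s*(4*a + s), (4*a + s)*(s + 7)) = 4*a + s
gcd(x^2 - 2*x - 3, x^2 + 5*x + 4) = x + 1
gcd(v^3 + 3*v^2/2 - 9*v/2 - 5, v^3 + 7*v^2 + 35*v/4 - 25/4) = v + 5/2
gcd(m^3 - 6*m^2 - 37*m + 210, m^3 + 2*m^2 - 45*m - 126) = m^2 - m - 42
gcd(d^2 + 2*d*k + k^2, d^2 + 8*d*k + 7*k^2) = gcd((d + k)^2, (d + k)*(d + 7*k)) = d + k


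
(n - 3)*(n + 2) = n^2 - n - 6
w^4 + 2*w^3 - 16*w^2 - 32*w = w*(w - 4)*(w + 2)*(w + 4)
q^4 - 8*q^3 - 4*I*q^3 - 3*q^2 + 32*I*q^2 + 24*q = q*(q - 8)*(q - 3*I)*(q - I)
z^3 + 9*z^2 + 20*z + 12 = (z + 1)*(z + 2)*(z + 6)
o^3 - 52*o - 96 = (o - 8)*(o + 2)*(o + 6)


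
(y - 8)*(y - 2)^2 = y^3 - 12*y^2 + 36*y - 32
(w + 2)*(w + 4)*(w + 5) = w^3 + 11*w^2 + 38*w + 40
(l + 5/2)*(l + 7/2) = l^2 + 6*l + 35/4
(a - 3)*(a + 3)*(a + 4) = a^3 + 4*a^2 - 9*a - 36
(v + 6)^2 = v^2 + 12*v + 36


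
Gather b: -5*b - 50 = -5*b - 50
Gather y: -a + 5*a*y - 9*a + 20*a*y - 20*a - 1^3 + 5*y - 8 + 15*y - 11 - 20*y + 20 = 25*a*y - 30*a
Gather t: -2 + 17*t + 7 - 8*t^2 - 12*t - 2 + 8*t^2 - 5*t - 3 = 0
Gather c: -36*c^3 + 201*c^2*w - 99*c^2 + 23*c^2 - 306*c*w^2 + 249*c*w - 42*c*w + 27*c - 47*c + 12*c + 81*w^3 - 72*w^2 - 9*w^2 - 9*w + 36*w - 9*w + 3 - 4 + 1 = -36*c^3 + c^2*(201*w - 76) + c*(-306*w^2 + 207*w - 8) + 81*w^3 - 81*w^2 + 18*w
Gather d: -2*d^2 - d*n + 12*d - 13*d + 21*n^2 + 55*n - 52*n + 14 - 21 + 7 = -2*d^2 + d*(-n - 1) + 21*n^2 + 3*n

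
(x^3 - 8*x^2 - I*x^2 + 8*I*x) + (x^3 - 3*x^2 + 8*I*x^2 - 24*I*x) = 2*x^3 - 11*x^2 + 7*I*x^2 - 16*I*x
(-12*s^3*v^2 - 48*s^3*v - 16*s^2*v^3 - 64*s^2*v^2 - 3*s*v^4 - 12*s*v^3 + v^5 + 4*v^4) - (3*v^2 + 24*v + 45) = -12*s^3*v^2 - 48*s^3*v - 16*s^2*v^3 - 64*s^2*v^2 - 3*s*v^4 - 12*s*v^3 + v^5 + 4*v^4 - 3*v^2 - 24*v - 45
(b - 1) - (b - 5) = 4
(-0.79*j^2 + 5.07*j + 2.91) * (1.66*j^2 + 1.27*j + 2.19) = -1.3114*j^4 + 7.4129*j^3 + 9.5394*j^2 + 14.799*j + 6.3729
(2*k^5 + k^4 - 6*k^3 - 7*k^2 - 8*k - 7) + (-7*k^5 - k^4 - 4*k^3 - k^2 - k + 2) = -5*k^5 - 10*k^3 - 8*k^2 - 9*k - 5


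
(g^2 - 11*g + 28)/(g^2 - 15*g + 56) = (g - 4)/(g - 8)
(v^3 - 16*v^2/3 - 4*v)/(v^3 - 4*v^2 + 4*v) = (v^2 - 16*v/3 - 4)/(v^2 - 4*v + 4)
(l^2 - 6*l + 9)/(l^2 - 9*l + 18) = (l - 3)/(l - 6)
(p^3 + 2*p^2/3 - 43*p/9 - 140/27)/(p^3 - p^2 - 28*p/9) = (p + 5/3)/p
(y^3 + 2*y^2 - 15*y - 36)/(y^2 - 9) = (y^2 - y - 12)/(y - 3)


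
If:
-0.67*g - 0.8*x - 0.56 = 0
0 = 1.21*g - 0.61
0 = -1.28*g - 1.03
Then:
No Solution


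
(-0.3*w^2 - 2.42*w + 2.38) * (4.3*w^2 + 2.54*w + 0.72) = -1.29*w^4 - 11.168*w^3 + 3.8712*w^2 + 4.3028*w + 1.7136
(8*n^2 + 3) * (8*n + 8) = 64*n^3 + 64*n^2 + 24*n + 24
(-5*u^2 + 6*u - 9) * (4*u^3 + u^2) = -20*u^5 + 19*u^4 - 30*u^3 - 9*u^2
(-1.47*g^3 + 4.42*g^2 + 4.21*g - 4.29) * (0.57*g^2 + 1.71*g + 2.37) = -0.8379*g^5 + 0.00569999999999959*g^4 + 6.474*g^3 + 15.2292*g^2 + 2.6418*g - 10.1673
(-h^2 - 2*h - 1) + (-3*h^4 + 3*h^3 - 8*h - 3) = -3*h^4 + 3*h^3 - h^2 - 10*h - 4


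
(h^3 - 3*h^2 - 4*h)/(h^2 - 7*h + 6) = h*(h^2 - 3*h - 4)/(h^2 - 7*h + 6)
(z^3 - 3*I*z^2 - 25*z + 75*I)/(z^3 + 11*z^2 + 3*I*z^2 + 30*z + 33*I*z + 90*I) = (z^2 - z*(5 + 3*I) + 15*I)/(z^2 + 3*z*(2 + I) + 18*I)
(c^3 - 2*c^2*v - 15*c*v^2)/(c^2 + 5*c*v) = (c^2 - 2*c*v - 15*v^2)/(c + 5*v)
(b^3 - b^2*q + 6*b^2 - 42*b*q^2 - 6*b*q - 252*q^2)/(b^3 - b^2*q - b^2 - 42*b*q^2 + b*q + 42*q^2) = (b + 6)/(b - 1)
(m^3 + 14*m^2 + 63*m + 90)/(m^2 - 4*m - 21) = (m^2 + 11*m + 30)/(m - 7)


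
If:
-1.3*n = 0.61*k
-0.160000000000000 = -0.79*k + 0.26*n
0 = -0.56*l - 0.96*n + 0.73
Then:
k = 0.18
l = 1.44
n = -0.08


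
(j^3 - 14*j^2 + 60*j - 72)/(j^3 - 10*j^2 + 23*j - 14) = (j^2 - 12*j + 36)/(j^2 - 8*j + 7)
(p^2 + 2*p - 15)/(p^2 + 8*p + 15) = (p - 3)/(p + 3)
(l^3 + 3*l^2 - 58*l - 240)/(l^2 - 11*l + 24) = (l^2 + 11*l + 30)/(l - 3)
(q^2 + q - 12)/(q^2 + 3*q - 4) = (q - 3)/(q - 1)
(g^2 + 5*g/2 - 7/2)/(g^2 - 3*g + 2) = (g + 7/2)/(g - 2)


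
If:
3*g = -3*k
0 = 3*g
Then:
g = 0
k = 0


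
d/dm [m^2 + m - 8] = 2*m + 1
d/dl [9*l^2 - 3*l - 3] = 18*l - 3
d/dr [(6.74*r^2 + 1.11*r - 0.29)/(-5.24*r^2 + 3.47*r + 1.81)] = (29.2042*r^2 + 21.3596*r + 3.0154)/(27.4576*r^4 - 36.3656*r^3 - 6.9279*r^2 + 12.5614*r + 3.2761)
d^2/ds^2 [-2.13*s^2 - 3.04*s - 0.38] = -4.26000000000000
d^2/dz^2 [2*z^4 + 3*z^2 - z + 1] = 24*z^2 + 6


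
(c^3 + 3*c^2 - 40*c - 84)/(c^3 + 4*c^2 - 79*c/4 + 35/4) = 4*(c^2 - 4*c - 12)/(4*c^2 - 12*c + 5)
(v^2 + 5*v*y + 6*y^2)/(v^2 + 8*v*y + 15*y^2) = (v + 2*y)/(v + 5*y)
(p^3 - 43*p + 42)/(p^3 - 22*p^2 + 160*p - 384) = (p^2 + 6*p - 7)/(p^2 - 16*p + 64)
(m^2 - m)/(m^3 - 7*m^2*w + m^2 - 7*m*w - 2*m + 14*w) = m/(m^2 - 7*m*w + 2*m - 14*w)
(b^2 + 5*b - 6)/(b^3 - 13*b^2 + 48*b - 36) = (b + 6)/(b^2 - 12*b + 36)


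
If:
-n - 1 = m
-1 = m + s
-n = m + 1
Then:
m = -s - 1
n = s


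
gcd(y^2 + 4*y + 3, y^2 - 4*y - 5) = y + 1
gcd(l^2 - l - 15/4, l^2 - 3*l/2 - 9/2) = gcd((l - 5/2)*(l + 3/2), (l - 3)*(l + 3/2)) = l + 3/2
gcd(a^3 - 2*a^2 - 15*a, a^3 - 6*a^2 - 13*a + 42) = a + 3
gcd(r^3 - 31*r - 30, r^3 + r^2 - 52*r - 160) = r + 5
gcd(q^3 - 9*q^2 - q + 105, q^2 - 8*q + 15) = q - 5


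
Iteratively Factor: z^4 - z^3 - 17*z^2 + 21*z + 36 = (z + 4)*(z^3 - 5*z^2 + 3*z + 9) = (z - 3)*(z + 4)*(z^2 - 2*z - 3) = (z - 3)*(z + 1)*(z + 4)*(z - 3)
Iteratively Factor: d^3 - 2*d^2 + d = (d)*(d^2 - 2*d + 1) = d*(d - 1)*(d - 1)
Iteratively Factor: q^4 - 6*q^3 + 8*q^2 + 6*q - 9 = (q + 1)*(q^3 - 7*q^2 + 15*q - 9) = (q - 3)*(q + 1)*(q^2 - 4*q + 3) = (q - 3)*(q - 1)*(q + 1)*(q - 3)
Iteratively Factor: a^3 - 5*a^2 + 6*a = (a - 2)*(a^2 - 3*a) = a*(a - 2)*(a - 3)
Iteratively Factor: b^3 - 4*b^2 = (b - 4)*(b^2) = b*(b - 4)*(b)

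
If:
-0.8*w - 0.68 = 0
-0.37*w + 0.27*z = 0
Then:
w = -0.85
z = -1.16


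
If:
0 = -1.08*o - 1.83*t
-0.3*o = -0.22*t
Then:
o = 0.00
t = 0.00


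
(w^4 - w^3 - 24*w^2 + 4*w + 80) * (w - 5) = w^5 - 6*w^4 - 19*w^3 + 124*w^2 + 60*w - 400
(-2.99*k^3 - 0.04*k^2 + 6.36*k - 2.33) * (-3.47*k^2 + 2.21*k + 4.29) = 10.3753*k^5 - 6.4691*k^4 - 34.9847*k^3 + 21.9691*k^2 + 22.1351*k - 9.9957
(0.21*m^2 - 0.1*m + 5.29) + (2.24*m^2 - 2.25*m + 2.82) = 2.45*m^2 - 2.35*m + 8.11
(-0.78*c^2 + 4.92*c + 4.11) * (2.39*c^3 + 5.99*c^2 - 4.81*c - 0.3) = -1.8642*c^5 + 7.0866*c^4 + 43.0455*c^3 + 1.1877*c^2 - 21.2451*c - 1.233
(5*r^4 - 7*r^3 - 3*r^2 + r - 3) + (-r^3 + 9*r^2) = 5*r^4 - 8*r^3 + 6*r^2 + r - 3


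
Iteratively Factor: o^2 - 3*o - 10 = (o + 2)*(o - 5)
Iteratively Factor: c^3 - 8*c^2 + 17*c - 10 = (c - 1)*(c^2 - 7*c + 10) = (c - 2)*(c - 1)*(c - 5)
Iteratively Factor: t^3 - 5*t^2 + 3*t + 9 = (t - 3)*(t^2 - 2*t - 3) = (t - 3)*(t + 1)*(t - 3)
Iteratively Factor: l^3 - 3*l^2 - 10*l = (l - 5)*(l^2 + 2*l) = l*(l - 5)*(l + 2)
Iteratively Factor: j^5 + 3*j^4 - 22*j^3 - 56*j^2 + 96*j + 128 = (j - 4)*(j^4 + 7*j^3 + 6*j^2 - 32*j - 32) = (j - 4)*(j + 1)*(j^3 + 6*j^2 - 32) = (j - 4)*(j - 2)*(j + 1)*(j^2 + 8*j + 16) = (j - 4)*(j - 2)*(j + 1)*(j + 4)*(j + 4)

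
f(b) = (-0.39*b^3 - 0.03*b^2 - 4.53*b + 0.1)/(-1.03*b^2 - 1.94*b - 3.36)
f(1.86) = 1.04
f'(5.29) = 0.30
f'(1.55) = 0.29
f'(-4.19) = 0.08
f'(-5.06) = 0.16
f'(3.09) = 0.25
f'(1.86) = 0.26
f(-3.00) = -3.52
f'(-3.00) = -0.00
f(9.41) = 3.28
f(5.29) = 1.94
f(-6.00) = -3.83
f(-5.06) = -3.65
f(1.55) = 0.96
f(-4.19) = -3.55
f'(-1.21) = 1.91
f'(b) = (2.06*b + 1.94)*(-0.39*b^3 - 0.03*b^2 - 4.53*b + 0.1)/(-1.03*b^2 - 1.94*b - 3.36)^2 + (-1.17*b^2 - 0.06*b - 4.53)/(-1.03*b^2 - 1.94*b - 3.36)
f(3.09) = 1.34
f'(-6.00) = 0.22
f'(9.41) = 0.34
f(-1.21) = -2.47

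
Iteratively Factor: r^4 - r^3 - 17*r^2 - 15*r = (r + 1)*(r^3 - 2*r^2 - 15*r) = r*(r + 1)*(r^2 - 2*r - 15) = r*(r + 1)*(r + 3)*(r - 5)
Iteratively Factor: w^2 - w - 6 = (w - 3)*(w + 2)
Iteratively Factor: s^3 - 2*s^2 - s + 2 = (s - 1)*(s^2 - s - 2) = (s - 2)*(s - 1)*(s + 1)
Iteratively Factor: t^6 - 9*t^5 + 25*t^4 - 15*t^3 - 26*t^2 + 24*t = (t)*(t^5 - 9*t^4 + 25*t^3 - 15*t^2 - 26*t + 24) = t*(t - 1)*(t^4 - 8*t^3 + 17*t^2 + 2*t - 24) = t*(t - 3)*(t - 1)*(t^3 - 5*t^2 + 2*t + 8) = t*(t - 4)*(t - 3)*(t - 1)*(t^2 - t - 2) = t*(t - 4)*(t - 3)*(t - 1)*(t + 1)*(t - 2)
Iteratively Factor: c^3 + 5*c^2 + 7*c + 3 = (c + 1)*(c^2 + 4*c + 3) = (c + 1)*(c + 3)*(c + 1)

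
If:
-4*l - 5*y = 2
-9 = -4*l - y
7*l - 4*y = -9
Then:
No Solution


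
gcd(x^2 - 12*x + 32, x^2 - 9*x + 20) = x - 4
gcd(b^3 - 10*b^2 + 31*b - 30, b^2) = 1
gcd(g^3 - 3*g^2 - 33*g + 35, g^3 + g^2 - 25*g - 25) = g + 5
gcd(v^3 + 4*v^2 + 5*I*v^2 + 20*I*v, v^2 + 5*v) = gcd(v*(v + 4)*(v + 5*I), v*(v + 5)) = v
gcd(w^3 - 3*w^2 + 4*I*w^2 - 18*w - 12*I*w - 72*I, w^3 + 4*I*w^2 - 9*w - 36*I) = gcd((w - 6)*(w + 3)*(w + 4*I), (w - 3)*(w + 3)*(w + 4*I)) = w^2 + w*(3 + 4*I) + 12*I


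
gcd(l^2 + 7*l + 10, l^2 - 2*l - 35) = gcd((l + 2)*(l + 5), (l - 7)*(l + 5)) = l + 5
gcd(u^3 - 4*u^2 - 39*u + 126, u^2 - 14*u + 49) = u - 7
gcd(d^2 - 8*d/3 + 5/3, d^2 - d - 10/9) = d - 5/3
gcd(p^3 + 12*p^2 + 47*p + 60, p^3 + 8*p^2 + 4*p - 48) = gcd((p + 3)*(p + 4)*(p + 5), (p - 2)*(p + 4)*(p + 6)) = p + 4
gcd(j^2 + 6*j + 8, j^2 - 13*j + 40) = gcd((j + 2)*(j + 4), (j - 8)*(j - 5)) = 1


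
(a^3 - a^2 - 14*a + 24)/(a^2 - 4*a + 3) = (a^2 + 2*a - 8)/(a - 1)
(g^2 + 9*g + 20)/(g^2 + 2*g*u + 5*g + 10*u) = (g + 4)/(g + 2*u)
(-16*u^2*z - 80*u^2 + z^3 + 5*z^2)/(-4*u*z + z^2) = 4*u + 20*u/z + z + 5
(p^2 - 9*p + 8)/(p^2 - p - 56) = (p - 1)/(p + 7)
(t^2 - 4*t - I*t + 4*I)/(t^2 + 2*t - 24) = (t - I)/(t + 6)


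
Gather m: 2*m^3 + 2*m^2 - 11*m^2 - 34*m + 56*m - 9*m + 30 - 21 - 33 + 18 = 2*m^3 - 9*m^2 + 13*m - 6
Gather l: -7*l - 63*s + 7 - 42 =-7*l - 63*s - 35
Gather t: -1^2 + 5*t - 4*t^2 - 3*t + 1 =-4*t^2 + 2*t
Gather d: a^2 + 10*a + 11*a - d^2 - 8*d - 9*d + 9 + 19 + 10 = a^2 + 21*a - d^2 - 17*d + 38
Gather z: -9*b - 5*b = -14*b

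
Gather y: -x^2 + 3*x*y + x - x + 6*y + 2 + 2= -x^2 + y*(3*x + 6) + 4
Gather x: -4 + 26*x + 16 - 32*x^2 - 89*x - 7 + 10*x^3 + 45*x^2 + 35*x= 10*x^3 + 13*x^2 - 28*x + 5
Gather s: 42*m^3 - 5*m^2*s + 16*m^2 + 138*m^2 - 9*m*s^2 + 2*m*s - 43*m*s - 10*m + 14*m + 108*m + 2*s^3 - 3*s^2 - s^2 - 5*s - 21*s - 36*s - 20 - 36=42*m^3 + 154*m^2 + 112*m + 2*s^3 + s^2*(-9*m - 4) + s*(-5*m^2 - 41*m - 62) - 56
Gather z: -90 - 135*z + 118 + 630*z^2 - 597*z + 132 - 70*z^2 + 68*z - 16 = 560*z^2 - 664*z + 144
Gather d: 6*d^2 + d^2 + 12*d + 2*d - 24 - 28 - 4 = 7*d^2 + 14*d - 56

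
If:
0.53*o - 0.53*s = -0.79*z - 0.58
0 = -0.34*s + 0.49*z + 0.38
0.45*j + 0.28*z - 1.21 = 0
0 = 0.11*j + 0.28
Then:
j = -2.55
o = -0.39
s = 13.24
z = 8.41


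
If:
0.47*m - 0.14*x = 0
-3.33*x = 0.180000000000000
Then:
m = -0.02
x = -0.05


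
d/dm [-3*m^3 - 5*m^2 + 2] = m*(-9*m - 10)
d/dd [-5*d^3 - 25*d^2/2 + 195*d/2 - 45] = -15*d^2 - 25*d + 195/2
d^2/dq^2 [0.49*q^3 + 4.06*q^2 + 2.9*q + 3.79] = 2.94*q + 8.12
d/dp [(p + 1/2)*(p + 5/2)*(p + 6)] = 3*p^2 + 18*p + 77/4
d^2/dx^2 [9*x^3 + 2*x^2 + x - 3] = 54*x + 4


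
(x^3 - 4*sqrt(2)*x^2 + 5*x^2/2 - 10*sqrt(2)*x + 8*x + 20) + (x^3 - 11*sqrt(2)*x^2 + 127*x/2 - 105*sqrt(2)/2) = 2*x^3 - 15*sqrt(2)*x^2 + 5*x^2/2 - 10*sqrt(2)*x + 143*x/2 - 105*sqrt(2)/2 + 20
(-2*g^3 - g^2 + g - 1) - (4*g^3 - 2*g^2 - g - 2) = -6*g^3 + g^2 + 2*g + 1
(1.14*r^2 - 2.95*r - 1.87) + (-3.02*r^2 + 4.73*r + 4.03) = -1.88*r^2 + 1.78*r + 2.16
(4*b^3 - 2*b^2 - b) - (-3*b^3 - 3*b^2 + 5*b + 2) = 7*b^3 + b^2 - 6*b - 2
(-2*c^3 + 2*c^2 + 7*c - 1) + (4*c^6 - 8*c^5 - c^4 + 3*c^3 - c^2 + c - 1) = 4*c^6 - 8*c^5 - c^4 + c^3 + c^2 + 8*c - 2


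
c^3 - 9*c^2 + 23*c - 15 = (c - 5)*(c - 3)*(c - 1)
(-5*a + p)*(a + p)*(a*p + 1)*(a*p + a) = -5*a^4*p^2 - 5*a^4*p - 4*a^3*p^3 - 4*a^3*p^2 - 5*a^3*p - 5*a^3 + a^2*p^4 + a^2*p^3 - 4*a^2*p^2 - 4*a^2*p + a*p^3 + a*p^2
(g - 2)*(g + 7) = g^2 + 5*g - 14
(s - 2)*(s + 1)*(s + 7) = s^3 + 6*s^2 - 9*s - 14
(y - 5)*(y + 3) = y^2 - 2*y - 15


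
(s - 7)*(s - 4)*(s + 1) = s^3 - 10*s^2 + 17*s + 28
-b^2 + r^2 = (-b + r)*(b + r)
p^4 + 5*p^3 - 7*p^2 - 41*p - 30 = (p - 3)*(p + 1)*(p + 2)*(p + 5)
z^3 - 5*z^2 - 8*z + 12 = (z - 6)*(z - 1)*(z + 2)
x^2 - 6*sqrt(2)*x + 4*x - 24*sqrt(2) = (x + 4)*(x - 6*sqrt(2))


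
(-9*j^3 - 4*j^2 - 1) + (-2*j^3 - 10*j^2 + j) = -11*j^3 - 14*j^2 + j - 1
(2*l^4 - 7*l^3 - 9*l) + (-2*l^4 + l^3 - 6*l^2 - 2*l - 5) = -6*l^3 - 6*l^2 - 11*l - 5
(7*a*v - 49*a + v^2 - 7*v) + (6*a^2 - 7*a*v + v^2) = 6*a^2 - 49*a + 2*v^2 - 7*v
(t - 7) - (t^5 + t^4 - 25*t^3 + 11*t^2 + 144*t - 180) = -t^5 - t^4 + 25*t^3 - 11*t^2 - 143*t + 173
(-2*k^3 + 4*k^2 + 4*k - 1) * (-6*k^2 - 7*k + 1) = 12*k^5 - 10*k^4 - 54*k^3 - 18*k^2 + 11*k - 1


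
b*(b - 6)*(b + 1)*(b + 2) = b^4 - 3*b^3 - 16*b^2 - 12*b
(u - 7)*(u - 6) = u^2 - 13*u + 42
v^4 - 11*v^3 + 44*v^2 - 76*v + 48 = (v - 4)*(v - 3)*(v - 2)^2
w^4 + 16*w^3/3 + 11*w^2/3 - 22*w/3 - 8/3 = (w - 1)*(w + 1/3)*(w + 2)*(w + 4)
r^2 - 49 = (r - 7)*(r + 7)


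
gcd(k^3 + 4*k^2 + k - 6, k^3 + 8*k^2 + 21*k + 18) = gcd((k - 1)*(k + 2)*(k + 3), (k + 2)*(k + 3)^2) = k^2 + 5*k + 6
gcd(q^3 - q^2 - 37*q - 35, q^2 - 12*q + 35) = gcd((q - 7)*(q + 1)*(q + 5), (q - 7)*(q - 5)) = q - 7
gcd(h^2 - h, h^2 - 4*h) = h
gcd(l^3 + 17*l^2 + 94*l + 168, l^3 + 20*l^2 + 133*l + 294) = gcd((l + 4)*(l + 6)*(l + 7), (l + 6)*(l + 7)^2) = l^2 + 13*l + 42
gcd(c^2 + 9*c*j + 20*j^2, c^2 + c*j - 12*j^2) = c + 4*j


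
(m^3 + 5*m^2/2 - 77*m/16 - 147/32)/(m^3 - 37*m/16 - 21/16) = (m + 7/2)/(m + 1)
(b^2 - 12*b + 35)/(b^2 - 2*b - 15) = (b - 7)/(b + 3)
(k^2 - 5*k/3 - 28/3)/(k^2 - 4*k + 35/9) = 3*(3*k^2 - 5*k - 28)/(9*k^2 - 36*k + 35)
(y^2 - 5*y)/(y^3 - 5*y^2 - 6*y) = (5 - y)/(-y^2 + 5*y + 6)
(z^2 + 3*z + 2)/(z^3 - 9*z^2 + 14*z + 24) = (z + 2)/(z^2 - 10*z + 24)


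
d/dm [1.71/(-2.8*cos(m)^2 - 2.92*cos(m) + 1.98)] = -(9.576*cos(m) + 4.9932)*sin(m)/(2.8*cos(m)^2 + 2.92*cos(m) - 1.98)^2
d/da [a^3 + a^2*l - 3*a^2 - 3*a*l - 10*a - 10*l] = 3*a^2 + 2*a*l - 6*a - 3*l - 10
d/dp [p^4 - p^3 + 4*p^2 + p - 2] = 4*p^3 - 3*p^2 + 8*p + 1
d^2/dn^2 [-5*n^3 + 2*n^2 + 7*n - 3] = 4 - 30*n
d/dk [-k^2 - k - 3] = -2*k - 1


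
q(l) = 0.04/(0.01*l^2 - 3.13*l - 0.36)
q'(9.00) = 0.00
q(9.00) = -0.00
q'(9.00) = 0.00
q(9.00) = -0.00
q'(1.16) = 0.01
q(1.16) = -0.01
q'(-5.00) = 0.00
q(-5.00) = 0.00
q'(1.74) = 0.00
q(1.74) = -0.01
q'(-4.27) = 0.00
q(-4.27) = 0.00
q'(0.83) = 0.01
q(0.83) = -0.01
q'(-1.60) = 0.01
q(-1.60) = 0.01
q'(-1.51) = 0.01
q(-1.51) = 0.01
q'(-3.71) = 0.00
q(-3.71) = 0.00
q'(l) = 0.04*(3.13 - 0.02*l)/(0.01*l^2 - 3.13*l - 0.36)^2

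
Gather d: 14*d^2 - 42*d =14*d^2 - 42*d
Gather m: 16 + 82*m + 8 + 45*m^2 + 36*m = 45*m^2 + 118*m + 24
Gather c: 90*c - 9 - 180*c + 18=9 - 90*c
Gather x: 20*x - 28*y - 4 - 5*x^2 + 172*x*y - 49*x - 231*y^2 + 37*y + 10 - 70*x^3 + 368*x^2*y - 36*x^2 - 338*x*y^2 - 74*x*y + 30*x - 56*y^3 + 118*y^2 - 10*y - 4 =-70*x^3 + x^2*(368*y - 41) + x*(-338*y^2 + 98*y + 1) - 56*y^3 - 113*y^2 - y + 2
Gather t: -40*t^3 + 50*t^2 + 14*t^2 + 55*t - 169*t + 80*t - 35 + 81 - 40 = -40*t^3 + 64*t^2 - 34*t + 6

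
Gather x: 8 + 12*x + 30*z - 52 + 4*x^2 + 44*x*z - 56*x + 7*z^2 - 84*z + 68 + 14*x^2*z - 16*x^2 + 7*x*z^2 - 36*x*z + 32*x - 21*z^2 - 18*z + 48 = x^2*(14*z - 12) + x*(7*z^2 + 8*z - 12) - 14*z^2 - 72*z + 72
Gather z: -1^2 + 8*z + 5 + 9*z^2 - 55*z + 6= 9*z^2 - 47*z + 10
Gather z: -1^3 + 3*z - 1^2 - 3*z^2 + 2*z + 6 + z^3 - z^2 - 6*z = z^3 - 4*z^2 - z + 4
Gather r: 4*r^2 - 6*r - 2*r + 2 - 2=4*r^2 - 8*r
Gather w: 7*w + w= 8*w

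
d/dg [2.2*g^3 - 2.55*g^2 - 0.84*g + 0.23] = 6.6*g^2 - 5.1*g - 0.84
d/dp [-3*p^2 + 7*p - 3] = 7 - 6*p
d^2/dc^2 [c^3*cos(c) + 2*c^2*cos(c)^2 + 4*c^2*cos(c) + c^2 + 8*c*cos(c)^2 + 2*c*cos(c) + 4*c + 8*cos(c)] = -c^3*cos(c) - 6*c^2*sin(c) - 4*c^2*cos(c) - 4*c^2*cos(2*c) - 16*c*sin(c) - 8*c*sin(2*c) + 4*c*cos(c) - 16*c*cos(2*c) - 4*sin(c) - 16*sin(2*c) + 2*cos(2*c) + 4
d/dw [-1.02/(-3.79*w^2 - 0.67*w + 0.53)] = (-7.7316*w - 0.6834)/(3.79*w^2 + 0.67*w - 0.53)^2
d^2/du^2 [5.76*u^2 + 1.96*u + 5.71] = 11.5200000000000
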